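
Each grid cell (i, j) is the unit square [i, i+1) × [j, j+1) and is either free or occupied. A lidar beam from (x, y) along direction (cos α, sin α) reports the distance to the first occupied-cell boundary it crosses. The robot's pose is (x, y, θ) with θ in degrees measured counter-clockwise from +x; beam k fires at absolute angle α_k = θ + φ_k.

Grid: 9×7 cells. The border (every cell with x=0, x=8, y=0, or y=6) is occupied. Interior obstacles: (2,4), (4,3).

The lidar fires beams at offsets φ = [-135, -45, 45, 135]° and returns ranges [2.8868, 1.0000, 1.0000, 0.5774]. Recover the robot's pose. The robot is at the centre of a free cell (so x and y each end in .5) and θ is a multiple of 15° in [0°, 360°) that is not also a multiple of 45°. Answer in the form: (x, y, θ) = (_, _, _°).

The pose lattice has 33·16 = 528 candidates. Test each by forward raycasting.
  (1.5, 3.5, 285°): beam 1 = 0.5774 ≠ 2.8868 ✗
  (1.5, 4.5, 300°): beam 1 = 0.5176 ≠ 2.8868 ✗
  (2.5, 5.5, 75°): beam 1 = 0.5774 ≠ 2.8868 ✗
  …
  (1.5, 3.5, 75°): r_1=2.8868, r_2=1.0000, r_3=1.0000, r_4=0.5774 — all match ✓
Only this pose fits every beam.

(x, y, θ) = (1.5, 3.5, 75°)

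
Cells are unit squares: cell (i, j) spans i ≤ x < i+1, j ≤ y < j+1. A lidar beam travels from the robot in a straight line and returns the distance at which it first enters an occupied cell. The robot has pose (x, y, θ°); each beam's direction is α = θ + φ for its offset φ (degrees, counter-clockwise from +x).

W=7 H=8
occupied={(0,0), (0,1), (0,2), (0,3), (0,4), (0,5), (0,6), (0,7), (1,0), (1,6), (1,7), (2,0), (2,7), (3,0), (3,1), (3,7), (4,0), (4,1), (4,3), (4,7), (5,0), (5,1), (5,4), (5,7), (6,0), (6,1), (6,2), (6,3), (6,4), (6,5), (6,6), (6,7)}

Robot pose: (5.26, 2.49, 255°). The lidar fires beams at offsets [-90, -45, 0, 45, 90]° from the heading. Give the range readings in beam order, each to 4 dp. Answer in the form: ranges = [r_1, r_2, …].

beam 1: φ=-90°, α=165°
  cosα=-0.9659 sinα=0.2588 | (5,2) | tMaxX 0.2692 tMaxY 1.9705 | tΔX 1.0353 tΔY 3.8637
    t=0.2692 [x] (4,2)
    t=1.3044 [x] (3,2)
    t=1.9705 [y] (3,3)
    t=2.3397 [x] (2,3)
    t=3.3750 [x] (1,3)
    t=4.4103 [x] (0,3) — stop
  → r_1 = 4.4103
beam 2: φ=-45°, α=210°
  cosα=-0.8660 sinα=-0.5000 | (5,2) | tMaxX 0.3002 tMaxY 0.9800 | tΔX 1.1547 tΔY 2.0000
    t=0.3002 [x] (4,2)
    t=0.9800 [y] (4,1) — stop
  → r_2 = 0.9800
beam 3: φ=0°, α=255°
  cosα=-0.2588 sinα=-0.9659 | (5,2) | tMaxX 1.0046 tMaxY 0.5073 | tΔX 3.8637 tΔY 1.0353
    t=0.5073 [y] (5,1) — stop
  → r_3 = 0.5073
beam 4: φ=45°, α=300°
  cosα=0.5000 sinα=-0.8660 | (5,2) | tMaxX 1.4800 tMaxY 0.5658 | tΔX 2.0000 tΔY 1.1547
    t=0.5658 [y] (5,1) — stop
  → r_4 = 0.5658
beam 5: φ=90°, α=345°
  cosα=0.9659 sinα=-0.2588 | (5,2) | tMaxX 0.7661 tMaxY 1.8932 | tΔX 1.0353 tΔY 3.8637
    t=0.7661 [x] (6,2) — stop
  → r_5 = 0.7661

ranges = [4.4103, 0.9800, 0.5073, 0.5658, 0.7661]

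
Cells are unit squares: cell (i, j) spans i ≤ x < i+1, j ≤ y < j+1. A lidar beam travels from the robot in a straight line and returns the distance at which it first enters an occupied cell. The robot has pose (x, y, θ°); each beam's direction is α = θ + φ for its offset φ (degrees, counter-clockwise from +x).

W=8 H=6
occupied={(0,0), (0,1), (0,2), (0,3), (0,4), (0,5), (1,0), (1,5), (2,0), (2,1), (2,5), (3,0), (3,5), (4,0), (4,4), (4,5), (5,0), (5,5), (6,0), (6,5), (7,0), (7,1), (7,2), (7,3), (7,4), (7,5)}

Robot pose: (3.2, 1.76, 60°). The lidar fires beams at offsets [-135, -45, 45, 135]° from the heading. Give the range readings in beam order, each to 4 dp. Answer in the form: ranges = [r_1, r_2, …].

ranges = [0.7868, 3.9340, 3.3543, 0.2071]

beam 1: φ=-135°, α=285°
  d=(0.2588,-0.9659)  start (3,1)  tX=3.0910 tY=0.7868  stride 1/|dx|=3.8637 1/|dy|=1.0353
    cross y-line → (3,0), t=0.7868 (wall)
  → r_1 = 0.7868
beam 2: φ=-45°, α=15°
  d=(0.9659,0.2588)  start (3,1)  tX=0.8282 tY=0.9273  stride 1/|dx|=1.0353 1/|dy|=3.8637
    cross x-line → (4,1), t=0.8282
    cross y-line → (4,2), t=0.9273
    cross x-line → (5,2), t=1.8635
    cross x-line → (6,2), t=2.8988
    cross x-line → (7,2), t=3.9340 (wall)
  → r_2 = 3.9340
beam 3: φ=45°, α=105°
  d=(-0.2588,0.9659)  start (3,1)  tX=0.7727 tY=0.2485  stride 1/|dx|=3.8637 1/|dy|=1.0353
    cross y-line → (3,2), t=0.2485
    cross x-line → (2,2), t=0.7727
    cross y-line → (2,3), t=1.2837
    cross y-line → (2,4), t=2.3190
    cross y-line → (2,5), t=3.3543 (wall)
  → r_3 = 3.3543
beam 4: φ=135°, α=195°
  d=(-0.9659,-0.2588)  start (3,1)  tX=0.2071 tY=2.9364  stride 1/|dx|=1.0353 1/|dy|=3.8637
    cross x-line → (2,1), t=0.2071 (wall)
  → r_4 = 0.2071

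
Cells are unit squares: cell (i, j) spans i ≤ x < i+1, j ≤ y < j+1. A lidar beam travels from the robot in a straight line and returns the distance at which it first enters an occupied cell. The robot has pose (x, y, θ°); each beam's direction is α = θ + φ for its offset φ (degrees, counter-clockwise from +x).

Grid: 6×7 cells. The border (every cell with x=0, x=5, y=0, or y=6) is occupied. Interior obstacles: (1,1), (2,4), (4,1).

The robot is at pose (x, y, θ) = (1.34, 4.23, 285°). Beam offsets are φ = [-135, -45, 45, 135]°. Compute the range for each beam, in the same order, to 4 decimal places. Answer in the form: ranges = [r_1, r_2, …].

beam 1: φ=-135°, α=150°
  cosα=-0.8660 sinα=0.5000 | (1,4) | tMaxX 0.3926 tMaxY 1.5400 | tΔX 1.1547 tΔY 2.0000
    t=0.3926 [x] (0,4) — stop
  → r_1 = 0.3926
beam 2: φ=-45°, α=240°
  cosα=-0.5000 sinα=-0.8660 | (1,4) | tMaxX 0.6800 tMaxY 0.2656 | tΔX 2.0000 tΔY 1.1547
    t=0.2656 [y] (1,3)
    t=0.6800 [x] (0,3) — stop
  → r_2 = 0.6800
beam 3: φ=45°, α=330°
  cosα=0.8660 sinα=-0.5000 | (1,4) | tMaxX 0.7621 tMaxY 0.4600 | tΔX 1.1547 tΔY 2.0000
    t=0.4600 [y] (1,3)
    t=0.7621 [x] (2,3)
    t=1.9168 [x] (3,3)
    t=2.4600 [y] (3,2)
    t=3.0715 [x] (4,2)
    t=4.2262 [x] (5,2) — stop
  → r_3 = 4.2262
beam 4: φ=135°, α=60°
  cosα=0.5000 sinα=0.8660 | (1,4) | tMaxX 1.3200 tMaxY 0.8891 | tΔX 2.0000 tΔY 1.1547
    t=0.8891 [y] (1,5)
    t=1.3200 [x] (2,5)
    t=2.0438 [y] (2,6) — stop
  → r_4 = 2.0438

ranges = [0.3926, 0.6800, 4.2262, 2.0438]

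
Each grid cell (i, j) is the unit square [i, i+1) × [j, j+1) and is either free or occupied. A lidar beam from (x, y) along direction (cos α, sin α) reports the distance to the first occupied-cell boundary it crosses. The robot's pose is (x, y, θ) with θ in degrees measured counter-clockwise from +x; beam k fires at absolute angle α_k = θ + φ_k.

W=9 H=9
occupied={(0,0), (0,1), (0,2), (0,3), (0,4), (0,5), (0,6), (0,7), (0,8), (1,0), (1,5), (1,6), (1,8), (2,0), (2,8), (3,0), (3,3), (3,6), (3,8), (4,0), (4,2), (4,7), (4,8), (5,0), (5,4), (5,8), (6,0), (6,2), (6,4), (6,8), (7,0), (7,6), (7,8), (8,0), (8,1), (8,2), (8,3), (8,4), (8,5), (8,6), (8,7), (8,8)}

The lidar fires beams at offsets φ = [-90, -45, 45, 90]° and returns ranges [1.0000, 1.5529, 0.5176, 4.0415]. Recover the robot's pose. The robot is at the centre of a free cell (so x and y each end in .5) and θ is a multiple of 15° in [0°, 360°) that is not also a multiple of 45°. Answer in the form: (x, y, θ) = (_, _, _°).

(x, y, θ) = (4.5, 4.5, 330°)

The pose lattice has 39·16 = 624 candidates. Test each by forward raycasting.
  (1.5, 1.5, 255°): beam 1 = 0.5176 ≠ 1.0000 ✗
  (2.5, 5.5, 255°): beam 1 = 0.5176 ≠ 1.0000 ✗
  (6.5, 1.5, 15°): beam 1 = 0.5176 ≠ 1.0000 ✗
  (4.5, 1.5, 345°): beam 1 = 0.5176 ≠ 1.0000 ✗
  (6.5, 7.5, 165°): beam 1 = 0.5176 ≠ 1.0000 ✗
  …
  (4.5, 4.5, 330°): r_1=1.0000, r_2=1.5529, r_3=0.5176, r_4=4.0415 — all match ✓
Unique over the lattice → pose = (4.5, 4.5, 330°).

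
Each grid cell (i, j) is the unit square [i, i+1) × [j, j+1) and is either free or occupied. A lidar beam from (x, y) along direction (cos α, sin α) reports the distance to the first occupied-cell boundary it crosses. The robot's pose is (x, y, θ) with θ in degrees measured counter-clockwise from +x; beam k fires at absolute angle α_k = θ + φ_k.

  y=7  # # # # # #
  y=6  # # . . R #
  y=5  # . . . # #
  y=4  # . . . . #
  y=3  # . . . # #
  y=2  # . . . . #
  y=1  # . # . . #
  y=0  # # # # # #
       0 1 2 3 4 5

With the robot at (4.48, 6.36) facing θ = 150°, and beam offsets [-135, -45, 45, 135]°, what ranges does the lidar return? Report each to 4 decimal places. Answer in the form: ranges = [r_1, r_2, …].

beam 1: φ=-135°, α=15°
  dir = (cos 15°, sin 15°) = (0.9659, 0.2588); from cell (4,6)
  next x-line at t=0.5383, next y-line at t=2.4728; Δt_x=1.0353, Δt_y=3.8637
    x: enter (5,6) at t=0.5383 ← occupied
  → r_1 = 0.5383
beam 2: φ=-45°, α=105°
  dir = (cos 105°, sin 105°) = (-0.2588, 0.9659); from cell (4,6)
  next x-line at t=1.8546, next y-line at t=0.6626; Δt_x=3.8637, Δt_y=1.0353
    y: enter (4,7) at t=0.6626 ← occupied
  → r_2 = 0.6626
beam 3: φ=45°, α=195°
  dir = (cos 195°, sin 195°) = (-0.9659, -0.2588); from cell (4,6)
  next x-line at t=0.4969, next y-line at t=1.3909; Δt_x=1.0353, Δt_y=3.8637
    x: enter (3,6) at t=0.4969
    y: enter (3,5) at t=1.3909
    x: enter (2,5) at t=1.5322
    x: enter (1,5) at t=2.5675
    x: enter (0,5) at t=3.6028 ← occupied
  → r_3 = 3.6028
beam 4: φ=135°, α=285°
  dir = (cos 285°, sin 285°) = (0.2588, -0.9659); from cell (4,6)
  next x-line at t=2.0091, next y-line at t=0.3727; Δt_x=3.8637, Δt_y=1.0353
    y: enter (4,5) at t=0.3727 ← occupied
  → r_4 = 0.3727

ranges = [0.5383, 0.6626, 3.6028, 0.3727]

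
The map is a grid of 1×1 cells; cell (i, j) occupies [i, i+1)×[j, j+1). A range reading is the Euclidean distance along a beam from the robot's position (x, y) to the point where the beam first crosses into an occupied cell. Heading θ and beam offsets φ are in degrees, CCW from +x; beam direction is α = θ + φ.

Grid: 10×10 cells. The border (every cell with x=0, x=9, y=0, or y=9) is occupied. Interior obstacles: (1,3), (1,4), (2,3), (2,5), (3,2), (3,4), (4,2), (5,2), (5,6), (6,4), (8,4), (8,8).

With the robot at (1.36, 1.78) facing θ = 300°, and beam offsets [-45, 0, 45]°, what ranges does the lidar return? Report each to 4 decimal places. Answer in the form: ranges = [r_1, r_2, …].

ranges = [0.8075, 0.9007, 3.0137]

beam 1: φ=-45°, α=255°
  dir = (cos 255°, sin 255°) = (-0.2588, -0.9659); from cell (1,1)
  next x-line at t=1.3909, next y-line at t=0.8075; Δt_x=3.8637, Δt_y=1.0353
    y: enter (1,0) at t=0.8075 ← occupied
  → r_1 = 0.8075
beam 2: φ=0°, α=300°
  dir = (cos 300°, sin 300°) = (0.5000, -0.8660); from cell (1,1)
  next x-line at t=1.2800, next y-line at t=0.9007; Δt_x=2.0000, Δt_y=1.1547
    y: enter (1,0) at t=0.9007 ← occupied
  → r_2 = 0.9007
beam 3: φ=45°, α=345°
  dir = (cos 345°, sin 345°) = (0.9659, -0.2588); from cell (1,1)
  next x-line at t=0.6626, next y-line at t=3.0137; Δt_x=1.0353, Δt_y=3.8637
    x: enter (2,1) at t=0.6626
    x: enter (3,1) at t=1.6979
    x: enter (4,1) at t=2.7331
    y: enter (4,0) at t=3.0137 ← occupied
  → r_3 = 3.0137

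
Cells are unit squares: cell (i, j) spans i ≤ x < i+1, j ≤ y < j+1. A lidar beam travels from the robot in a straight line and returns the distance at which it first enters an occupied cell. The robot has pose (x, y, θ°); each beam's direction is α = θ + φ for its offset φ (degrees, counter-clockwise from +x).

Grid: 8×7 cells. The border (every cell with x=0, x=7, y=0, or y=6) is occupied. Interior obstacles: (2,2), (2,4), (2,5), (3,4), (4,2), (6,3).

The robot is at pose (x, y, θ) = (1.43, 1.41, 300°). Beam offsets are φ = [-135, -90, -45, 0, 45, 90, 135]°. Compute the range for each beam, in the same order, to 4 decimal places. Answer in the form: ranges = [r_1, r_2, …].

beam 1: φ=-135°, α=165°
  d=(-0.9659,0.2588)  start (1,1)  tX=0.4452 tY=2.2796  stride 1/|dx|=1.0353 1/|dy|=3.8637
    cross x-line → (0,1), t=0.4452 (wall)
  → r_1 = 0.4452
beam 2: φ=-90°, α=210°
  d=(-0.8660,-0.5000)  start (1,1)  tX=0.4965 tY=0.8200  stride 1/|dx|=1.1547 1/|dy|=2.0000
    cross x-line → (0,1), t=0.4965 (wall)
  → r_2 = 0.4965
beam 3: φ=-45°, α=255°
  d=(-0.2588,-0.9659)  start (1,1)  tX=1.6614 tY=0.4245  stride 1/|dx|=3.8637 1/|dy|=1.0353
    cross y-line → (1,0), t=0.4245 (wall)
  → r_3 = 0.4245
beam 4: φ=0°, α=300°
  d=(0.5000,-0.8660)  start (1,1)  tX=1.1400 tY=0.4734  stride 1/|dx|=2.0000 1/|dy|=1.1547
    cross y-line → (1,0), t=0.4734 (wall)
  → r_4 = 0.4734
beam 5: φ=45°, α=345°
  d=(0.9659,-0.2588)  start (1,1)  tX=0.5901 tY=1.5841  stride 1/|dx|=1.0353 1/|dy|=3.8637
    cross x-line → (2,1), t=0.5901
    cross y-line → (2,0), t=1.5841 (wall)
  → r_5 = 1.5841
beam 6: φ=90°, α=30°
  d=(0.8660,0.5000)  start (1,1)  tX=0.6582 tY=1.1800  stride 1/|dx|=1.1547 1/|dy|=2.0000
    cross x-line → (2,1), t=0.6582
    cross y-line → (2,2), t=1.1800 (wall)
  → r_6 = 1.1800
beam 7: φ=135°, α=75°
  d=(0.2588,0.9659)  start (1,1)  tX=2.2023 tY=0.6108  stride 1/|dx|=3.8637 1/|dy|=1.0353
    cross y-line → (1,2), t=0.6108
    cross y-line → (1,3), t=1.6461
    cross x-line → (2,3), t=2.2023
    cross y-line → (2,4), t=2.6814 (wall)
  → r_7 = 2.6814

ranges = [0.4452, 0.4965, 0.4245, 0.4734, 1.5841, 1.1800, 2.6814]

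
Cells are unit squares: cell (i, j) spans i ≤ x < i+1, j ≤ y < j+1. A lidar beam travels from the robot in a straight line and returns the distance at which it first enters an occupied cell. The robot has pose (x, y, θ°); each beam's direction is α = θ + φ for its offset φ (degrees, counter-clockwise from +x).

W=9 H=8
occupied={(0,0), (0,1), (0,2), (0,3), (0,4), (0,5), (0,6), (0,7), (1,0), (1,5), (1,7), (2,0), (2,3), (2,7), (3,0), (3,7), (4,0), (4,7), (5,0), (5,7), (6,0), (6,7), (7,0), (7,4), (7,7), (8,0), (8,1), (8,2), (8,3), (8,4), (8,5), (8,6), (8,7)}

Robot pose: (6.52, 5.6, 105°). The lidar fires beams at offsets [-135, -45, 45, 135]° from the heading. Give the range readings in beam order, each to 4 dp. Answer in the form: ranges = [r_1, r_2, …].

beam 1: φ=-135°, α=330°
  dir = (cos 330°, sin 330°) = (0.8660, -0.5000); from cell (6,5)
  next x-line at t=0.5543, next y-line at t=1.2000; Δt_x=1.1547, Δt_y=2.0000
    x: enter (7,5) at t=0.5543
    y: enter (7,4) at t=1.2000 ← occupied
  → r_1 = 1.2000
beam 2: φ=-45°, α=60°
  dir = (cos 60°, sin 60°) = (0.5000, 0.8660); from cell (6,5)
  next x-line at t=0.9600, next y-line at t=0.4619; Δt_x=2.0000, Δt_y=1.1547
    y: enter (6,6) at t=0.4619
    x: enter (7,6) at t=0.9600
    y: enter (7,7) at t=1.6166 ← occupied
  → r_2 = 1.6166
beam 3: φ=45°, α=150°
  dir = (cos 150°, sin 150°) = (-0.8660, 0.5000); from cell (6,5)
  next x-line at t=0.6004, next y-line at t=0.8000; Δt_x=1.1547, Δt_y=2.0000
    x: enter (5,5) at t=0.6004
    y: enter (5,6) at t=0.8000
    x: enter (4,6) at t=1.7551
    y: enter (4,7) at t=2.8000 ← occupied
  → r_3 = 2.8000
beam 4: φ=135°, α=240°
  dir = (cos 240°, sin 240°) = (-0.5000, -0.8660); from cell (6,5)
  next x-line at t=1.0400, next y-line at t=0.6928; Δt_x=2.0000, Δt_y=1.1547
    y: enter (6,4) at t=0.6928
    x: enter (5,4) at t=1.0400
    y: enter (5,3) at t=1.8475
    y: enter (5,2) at t=3.0022
    x: enter (4,2) at t=3.0400
    y: enter (4,1) at t=4.1569
    x: enter (3,1) at t=5.0400
    y: enter (3,0) at t=5.3116 ← occupied
  → r_4 = 5.3116

ranges = [1.2000, 1.6166, 2.8000, 5.3116]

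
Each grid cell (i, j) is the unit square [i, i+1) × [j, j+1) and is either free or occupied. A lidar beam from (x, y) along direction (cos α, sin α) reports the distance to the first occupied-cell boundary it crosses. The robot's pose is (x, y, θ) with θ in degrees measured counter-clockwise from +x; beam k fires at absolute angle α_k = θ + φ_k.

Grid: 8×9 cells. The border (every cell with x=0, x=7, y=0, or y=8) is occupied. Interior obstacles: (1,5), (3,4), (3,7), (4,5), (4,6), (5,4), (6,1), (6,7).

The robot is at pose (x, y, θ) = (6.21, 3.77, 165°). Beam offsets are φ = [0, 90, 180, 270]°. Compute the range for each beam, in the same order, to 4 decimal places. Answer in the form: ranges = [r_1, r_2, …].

beam 1: φ=0°, α=165°
  dir = (cos 165°, sin 165°) = (-0.9659, 0.2588); from cell (6,3)
  next x-line at t=0.2174, next y-line at t=0.8887; Δt_x=1.0353, Δt_y=3.8637
    x: enter (5,3) at t=0.2174
    y: enter (5,4) at t=0.8887 ← occupied
  → r_1 = 0.8887
beam 2: φ=90°, α=255°
  dir = (cos 255°, sin 255°) = (-0.2588, -0.9659); from cell (6,3)
  next x-line at t=0.8114, next y-line at t=0.7972; Δt_x=3.8637, Δt_y=1.0353
    y: enter (6,2) at t=0.7972
    x: enter (5,2) at t=0.8114
    y: enter (5,1) at t=1.8324
    y: enter (5,0) at t=2.8677 ← occupied
  → r_2 = 2.8677
beam 3: φ=180°, α=345°
  dir = (cos 345°, sin 345°) = (0.9659, -0.2588); from cell (6,3)
  next x-line at t=0.8179, next y-line at t=2.9751; Δt_x=1.0353, Δt_y=3.8637
    x: enter (7,3) at t=0.8179 ← occupied
  → r_3 = 0.8179
beam 4: φ=270°, α=75°
  dir = (cos 75°, sin 75°) = (0.2588, 0.9659); from cell (6,3)
  next x-line at t=3.0523, next y-line at t=0.2381; Δt_x=3.8637, Δt_y=1.0353
    y: enter (6,4) at t=0.2381
    y: enter (6,5) at t=1.2734
    y: enter (6,6) at t=2.3087
    x: enter (7,6) at t=3.0523 ← occupied
  → r_4 = 3.0523

ranges = [0.8887, 2.8677, 0.8179, 3.0523]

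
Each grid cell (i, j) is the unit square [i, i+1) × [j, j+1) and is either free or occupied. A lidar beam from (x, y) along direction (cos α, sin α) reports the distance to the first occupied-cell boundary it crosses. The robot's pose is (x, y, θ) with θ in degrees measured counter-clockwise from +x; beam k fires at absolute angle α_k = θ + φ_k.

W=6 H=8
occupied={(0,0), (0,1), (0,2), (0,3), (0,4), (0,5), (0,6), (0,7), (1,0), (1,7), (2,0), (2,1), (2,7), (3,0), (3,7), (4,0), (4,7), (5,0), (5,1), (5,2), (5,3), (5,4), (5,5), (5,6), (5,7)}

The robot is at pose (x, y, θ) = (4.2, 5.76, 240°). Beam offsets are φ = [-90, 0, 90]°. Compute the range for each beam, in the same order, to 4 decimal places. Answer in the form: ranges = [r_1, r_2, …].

beam 1: φ=-90°, α=150°
  cosα=-0.8660 sinα=0.5000 | (4,5) | tMaxX 0.2309 tMaxY 0.4800 | tΔX 1.1547 tΔY 2.0000
    t=0.2309 [x] (3,5)
    t=0.4800 [y] (3,6)
    t=1.3856 [x] (2,6)
    t=2.4800 [y] (2,7) — stop
  → r_1 = 2.4800
beam 2: φ=0°, α=240°
  cosα=-0.5000 sinα=-0.8660 | (4,5) | tMaxX 0.4000 tMaxY 0.8776 | tΔX 2.0000 tΔY 1.1547
    t=0.4000 [x] (3,5)
    t=0.8776 [y] (3,4)
    t=2.0323 [y] (3,3)
    t=2.4000 [x] (2,3)
    t=3.1870 [y] (2,2)
    t=4.3417 [y] (2,1) — stop
  → r_2 = 4.3417
beam 3: φ=90°, α=330°
  cosα=0.8660 sinα=-0.5000 | (4,5) | tMaxX 0.9238 tMaxY 1.5200 | tΔX 1.1547 tΔY 2.0000
    t=0.9238 [x] (5,5) — stop
  → r_3 = 0.9238

ranges = [2.4800, 4.3417, 0.9238]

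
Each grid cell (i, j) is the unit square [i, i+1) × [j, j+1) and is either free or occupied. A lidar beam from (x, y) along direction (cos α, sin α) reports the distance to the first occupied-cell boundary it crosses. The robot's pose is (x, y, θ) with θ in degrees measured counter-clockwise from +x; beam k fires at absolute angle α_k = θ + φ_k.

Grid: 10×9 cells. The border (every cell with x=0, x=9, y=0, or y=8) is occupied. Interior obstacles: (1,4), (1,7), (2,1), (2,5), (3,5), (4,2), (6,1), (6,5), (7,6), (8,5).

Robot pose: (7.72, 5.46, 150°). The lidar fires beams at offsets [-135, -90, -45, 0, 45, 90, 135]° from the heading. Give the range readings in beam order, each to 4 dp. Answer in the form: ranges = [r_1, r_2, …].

beam 1: φ=-135°, α=15°
  d=(0.9659,0.2588)  start (7,5)  tX=0.2899 tY=2.0864  stride 1/|dx|=1.0353 1/|dy|=3.8637
    cross x-line → (8,5), t=0.2899 (wall)
  → r_1 = 0.2899
beam 2: φ=-90°, α=60°
  d=(0.5000,0.8660)  start (7,5)  tX=0.5600 tY=0.6235  stride 1/|dx|=2.0000 1/|dy|=1.1547
    cross x-line → (8,5), t=0.5600 (wall)
  → r_2 = 0.5600
beam 3: φ=-45°, α=105°
  d=(-0.2588,0.9659)  start (7,5)  tX=2.7819 tY=0.5590  stride 1/|dx|=3.8637 1/|dy|=1.0353
    cross y-line → (7,6), t=0.5590 (wall)
  → r_3 = 0.5590
beam 4: φ=0°, α=150°
  d=(-0.8660,0.5000)  start (7,5)  tX=0.8314 tY=1.0800  stride 1/|dx|=1.1547 1/|dy|=2.0000
    cross x-line → (6,5), t=0.8314 (wall)
  → r_4 = 0.8314
beam 5: φ=45°, α=195°
  d=(-0.9659,-0.2588)  start (7,5)  tX=0.7454 tY=1.7773  stride 1/|dx|=1.0353 1/|dy|=3.8637
    cross x-line → (6,5), t=0.7454 (wall)
  → r_5 = 0.7454
beam 6: φ=90°, α=240°
  d=(-0.5000,-0.8660)  start (7,5)  tX=1.4400 tY=0.5312  stride 1/|dx|=2.0000 1/|dy|=1.1547
    cross y-line → (7,4), t=0.5312
    cross x-line → (6,4), t=1.4400
    cross y-line → (6,3), t=1.6859
    cross y-line → (6,2), t=2.8406
    cross x-line → (5,2), t=3.4400
    cross y-line → (5,1), t=3.9953
    cross y-line → (5,0), t=5.1500 (wall)
  → r_6 = 5.1500
beam 7: φ=135°, α=285°
  d=(0.2588,-0.9659)  start (7,5)  tX=1.0818 tY=0.4762  stride 1/|dx|=3.8637 1/|dy|=1.0353
    cross y-line → (7,4), t=0.4762
    cross x-line → (8,4), t=1.0818
    cross y-line → (8,3), t=1.5115
    cross y-line → (8,2), t=2.5468
    cross y-line → (8,1), t=3.5821
    cross y-line → (8,0), t=4.6173 (wall)
  → r_7 = 4.6173

ranges = [0.2899, 0.5600, 0.5590, 0.8314, 0.7454, 5.1500, 4.6173]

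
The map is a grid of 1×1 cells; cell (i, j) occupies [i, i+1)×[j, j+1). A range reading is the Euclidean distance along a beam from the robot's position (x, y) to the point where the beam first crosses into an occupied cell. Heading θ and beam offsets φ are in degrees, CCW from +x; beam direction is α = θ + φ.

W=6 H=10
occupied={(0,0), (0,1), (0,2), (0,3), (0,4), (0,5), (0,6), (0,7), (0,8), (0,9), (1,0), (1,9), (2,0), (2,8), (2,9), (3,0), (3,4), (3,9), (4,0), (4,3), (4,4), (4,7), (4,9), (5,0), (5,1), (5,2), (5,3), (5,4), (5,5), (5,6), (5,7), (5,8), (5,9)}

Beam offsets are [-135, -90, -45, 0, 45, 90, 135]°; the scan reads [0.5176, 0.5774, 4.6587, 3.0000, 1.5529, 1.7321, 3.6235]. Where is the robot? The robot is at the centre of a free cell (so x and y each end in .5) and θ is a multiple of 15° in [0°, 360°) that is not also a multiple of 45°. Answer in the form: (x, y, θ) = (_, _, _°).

(x, y, θ) = (2.5, 4.5, 120°)

The pose lattice has 27·16 = 432 candidates. Test each by forward raycasting.
  (4.5, 1.5, 195°): beam 1 = 1.0000 ≠ 0.5176 ✗
  (4.5, 1.5, 240°): beam 1 = 1.5529 ≠ 0.5176 ✗
  (2.5, 2.5, 60°): beam 1 = 1.5529 ≠ 0.5176 ✗
  (4.5, 2.5, 285°): beam 1 = 4.0415 ≠ 0.5176 ✗
  (2.5, 1.5, 210°): beam 1 = 2.5882 ≠ 0.5176 ✗
  …
  (2.5, 4.5, 120°): r_1=0.5176, r_2=0.5774, r_3=4.6587, r_4=3.0000, r_5=1.5529, r_6=1.7321, r_7=3.6235 — all match ✓
No second candidate reproduces the full scan.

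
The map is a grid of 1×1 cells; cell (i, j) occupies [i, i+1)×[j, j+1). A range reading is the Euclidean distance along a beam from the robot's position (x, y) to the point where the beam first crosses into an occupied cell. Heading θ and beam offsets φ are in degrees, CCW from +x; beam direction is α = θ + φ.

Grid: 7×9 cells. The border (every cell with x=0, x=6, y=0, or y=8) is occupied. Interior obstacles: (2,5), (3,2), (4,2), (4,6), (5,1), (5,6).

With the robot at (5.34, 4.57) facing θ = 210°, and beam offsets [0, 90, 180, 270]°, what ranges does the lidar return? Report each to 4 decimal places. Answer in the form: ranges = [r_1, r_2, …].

ranges = [5.0114, 1.3200, 0.7621, 1.6512]

beam 1: φ=0°, α=210°
  direction (-0.8660, -0.5000); cell (5,4); t to first gridline: x 0.3926, y 1.1400 (then +1.1547 / +2.0000)
    (4,4) via x @ 0.3926
    (4,3) via y @ 1.1400
    (3,3) via x @ 1.5473
    (2,3) via x @ 2.7020
    (2,2) via y @ 3.1400
    (1,2) via x @ 3.8567
    (0,2) via x @ 5.0114  # hit
  → r_1 = 5.0114
beam 2: φ=90°, α=300°
  direction (0.5000, -0.8660); cell (5,4); t to first gridline: x 1.3200, y 0.6582 (then +2.0000 / +1.1547)
    (5,3) via y @ 0.6582
    (6,3) via x @ 1.3200  # hit
  → r_2 = 1.3200
beam 3: φ=180°, α=30°
  direction (0.8660, 0.5000); cell (5,4); t to first gridline: x 0.7621, y 0.8600 (then +1.1547 / +2.0000)
    (6,4) via x @ 0.7621  # hit
  → r_3 = 0.7621
beam 4: φ=270°, α=120°
  direction (-0.5000, 0.8660); cell (5,4); t to first gridline: x 0.6800, y 0.4965 (then +2.0000 / +1.1547)
    (5,5) via y @ 0.4965
    (4,5) via x @ 0.6800
    (4,6) via y @ 1.6512  # hit
  → r_4 = 1.6512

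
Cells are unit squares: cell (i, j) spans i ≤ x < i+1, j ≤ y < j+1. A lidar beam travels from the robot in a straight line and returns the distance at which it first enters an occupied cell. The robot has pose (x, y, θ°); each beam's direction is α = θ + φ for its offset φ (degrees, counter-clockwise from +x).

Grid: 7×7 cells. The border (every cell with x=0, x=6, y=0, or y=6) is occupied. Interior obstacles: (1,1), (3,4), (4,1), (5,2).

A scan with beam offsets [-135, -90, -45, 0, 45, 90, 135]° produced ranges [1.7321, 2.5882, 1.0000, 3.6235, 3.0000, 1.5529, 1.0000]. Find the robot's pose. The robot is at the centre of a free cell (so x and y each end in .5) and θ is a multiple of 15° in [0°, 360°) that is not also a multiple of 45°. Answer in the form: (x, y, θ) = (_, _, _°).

(x, y, θ) = (4.5, 3.5, 165°)

Candidates: 21 free-cell centres × 16 headings = 336 poses. Raycast each; keep the one whose scan matches to 4 dp.
  (5.5, 3.5, 165°): beam 1 = 0.5774 ≠ 1.7321 ✗
  (2.5, 4.5, 300°): beam 1 = 1.5529 ≠ 1.7321 ✗
  (1.5, 3.5, 330°): beam 1 = 0.5176 ≠ 1.7321 ✗
  (1.5, 3.5, 15°): beam 1 = 1.0000 ≠ 1.7321 ✗
  …
  (4.5, 3.5, 165°): r_1=1.7321, r_2=2.5882, r_3=1.0000, r_4=3.6235, r_5=3.0000, r_6=1.5529, r_7=1.0000 — all match ✓
No second candidate reproduces the full scan.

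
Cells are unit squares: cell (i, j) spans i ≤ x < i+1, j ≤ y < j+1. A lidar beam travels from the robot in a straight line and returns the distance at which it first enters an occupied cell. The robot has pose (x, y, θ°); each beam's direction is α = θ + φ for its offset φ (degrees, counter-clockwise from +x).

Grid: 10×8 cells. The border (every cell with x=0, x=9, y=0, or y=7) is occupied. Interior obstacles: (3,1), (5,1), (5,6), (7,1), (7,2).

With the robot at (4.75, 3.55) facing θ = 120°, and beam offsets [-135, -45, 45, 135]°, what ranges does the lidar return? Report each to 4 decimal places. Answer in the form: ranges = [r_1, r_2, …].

beam 1: φ=-135°, α=345°
  cosα=0.9659 sinα=-0.2588 | (4,3) | tMaxX 0.2588 tMaxY 2.1250 | tΔX 1.0353 tΔY 3.8637
    t=0.2588 [x] (5,3)
    t=1.2941 [x] (6,3)
    t=2.1250 [y] (6,2)
    t=2.3294 [x] (7,2) — stop
  → r_1 = 2.3294
beam 2: φ=-45°, α=75°
  cosα=0.2588 sinα=0.9659 | (4,3) | tMaxX 0.9659 tMaxY 0.4659 | tΔX 3.8637 tΔY 1.0353
    t=0.4659 [y] (4,4)
    t=0.9659 [x] (5,4)
    t=1.5012 [y] (5,5)
    t=2.5364 [y] (5,6) — stop
  → r_2 = 2.5364
beam 3: φ=45°, α=165°
  cosα=-0.9659 sinα=0.2588 | (4,3) | tMaxX 0.7765 tMaxY 1.7387 | tΔX 1.0353 tΔY 3.8637
    t=0.7765 [x] (3,3)
    t=1.7387 [y] (3,4)
    t=1.8117 [x] (2,4)
    t=2.8470 [x] (1,4)
    t=3.8823 [x] (0,4) — stop
  → r_3 = 3.8823
beam 4: φ=135°, α=255°
  cosα=-0.2588 sinα=-0.9659 | (4,3) | tMaxX 2.8978 tMaxY 0.5694 | tΔX 3.8637 tΔY 1.0353
    t=0.5694 [y] (4,2)
    t=1.6047 [y] (4,1)
    t=2.6400 [y] (4,0) — stop
  → r_4 = 2.6400

ranges = [2.3294, 2.5364, 3.8823, 2.6400]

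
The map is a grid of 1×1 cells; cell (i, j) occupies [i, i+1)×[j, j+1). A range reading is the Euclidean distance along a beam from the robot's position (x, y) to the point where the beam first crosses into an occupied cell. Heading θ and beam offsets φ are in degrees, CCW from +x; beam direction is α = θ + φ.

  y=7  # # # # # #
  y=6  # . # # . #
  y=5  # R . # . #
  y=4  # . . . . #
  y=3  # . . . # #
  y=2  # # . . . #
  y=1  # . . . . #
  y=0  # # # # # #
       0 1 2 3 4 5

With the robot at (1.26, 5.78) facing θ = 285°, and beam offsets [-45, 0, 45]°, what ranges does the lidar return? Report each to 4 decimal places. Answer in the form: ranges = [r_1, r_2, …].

beam 1: φ=-45°, α=240°
  cosα=-0.5000 sinα=-0.8660 | (1,5) | tMaxX 0.5200 tMaxY 0.9007 | tΔX 2.0000 tΔY 1.1547
    t=0.5200 [x] (0,5) — stop
  → r_1 = 0.5200
beam 2: φ=0°, α=285°
  cosα=0.2588 sinα=-0.9659 | (1,5) | tMaxX 2.8591 tMaxY 0.8075 | tΔX 3.8637 tΔY 1.0353
    t=0.8075 [y] (1,4)
    t=1.8428 [y] (1,3)
    t=2.8591 [x] (2,3)
    t=2.8781 [y] (2,2)
    t=3.9133 [y] (2,1)
    t=4.9486 [y] (2,0) — stop
  → r_2 = 4.9486
beam 3: φ=45°, α=330°
  cosα=0.8660 sinα=-0.5000 | (1,5) | tMaxX 0.8545 tMaxY 1.5600 | tΔX 1.1547 tΔY 2.0000
    t=0.8545 [x] (2,5)
    t=1.5600 [y] (2,4)
    t=2.0092 [x] (3,4)
    t=3.1639 [x] (4,4)
    t=3.5600 [y] (4,3) — stop
  → r_3 = 3.5600

ranges = [0.5200, 4.9486, 3.5600]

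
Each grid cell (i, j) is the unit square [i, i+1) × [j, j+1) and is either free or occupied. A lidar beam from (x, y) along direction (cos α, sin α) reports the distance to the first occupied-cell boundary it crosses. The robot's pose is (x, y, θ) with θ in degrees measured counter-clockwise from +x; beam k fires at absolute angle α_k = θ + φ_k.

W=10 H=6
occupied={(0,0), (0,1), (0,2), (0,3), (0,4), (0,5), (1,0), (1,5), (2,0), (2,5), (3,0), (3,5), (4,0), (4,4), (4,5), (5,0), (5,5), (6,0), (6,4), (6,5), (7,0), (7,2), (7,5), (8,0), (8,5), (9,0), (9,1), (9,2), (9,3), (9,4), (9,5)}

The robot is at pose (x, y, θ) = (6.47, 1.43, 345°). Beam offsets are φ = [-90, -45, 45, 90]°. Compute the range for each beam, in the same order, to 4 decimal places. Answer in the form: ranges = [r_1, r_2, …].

ranges = [0.4452, 0.4965, 1.1400, 3.6959]

beam 1: φ=-90°, α=255°
  dir = (cos 255°, sin 255°) = (-0.2588, -0.9659); from cell (6,1)
  next x-line at t=1.8159, next y-line at t=0.4452; Δt_x=3.8637, Δt_y=1.0353
    y: enter (6,0) at t=0.4452 ← occupied
  → r_1 = 0.4452
beam 2: φ=-45°, α=300°
  dir = (cos 300°, sin 300°) = (0.5000, -0.8660); from cell (6,1)
  next x-line at t=1.0600, next y-line at t=0.4965; Δt_x=2.0000, Δt_y=1.1547
    y: enter (6,0) at t=0.4965 ← occupied
  → r_2 = 0.4965
beam 3: φ=45°, α=30°
  dir = (cos 30°, sin 30°) = (0.8660, 0.5000); from cell (6,1)
  next x-line at t=0.6120, next y-line at t=1.1400; Δt_x=1.1547, Δt_y=2.0000
    x: enter (7,1) at t=0.6120
    y: enter (7,2) at t=1.1400 ← occupied
  → r_3 = 1.1400
beam 4: φ=90°, α=75°
  dir = (cos 75°, sin 75°) = (0.2588, 0.9659); from cell (6,1)
  next x-line at t=2.0478, next y-line at t=0.5901; Δt_x=3.8637, Δt_y=1.0353
    y: enter (6,2) at t=0.5901
    y: enter (6,3) at t=1.6254
    x: enter (7,3) at t=2.0478
    y: enter (7,4) at t=2.6607
    y: enter (7,5) at t=3.6959 ← occupied
  → r_4 = 3.6959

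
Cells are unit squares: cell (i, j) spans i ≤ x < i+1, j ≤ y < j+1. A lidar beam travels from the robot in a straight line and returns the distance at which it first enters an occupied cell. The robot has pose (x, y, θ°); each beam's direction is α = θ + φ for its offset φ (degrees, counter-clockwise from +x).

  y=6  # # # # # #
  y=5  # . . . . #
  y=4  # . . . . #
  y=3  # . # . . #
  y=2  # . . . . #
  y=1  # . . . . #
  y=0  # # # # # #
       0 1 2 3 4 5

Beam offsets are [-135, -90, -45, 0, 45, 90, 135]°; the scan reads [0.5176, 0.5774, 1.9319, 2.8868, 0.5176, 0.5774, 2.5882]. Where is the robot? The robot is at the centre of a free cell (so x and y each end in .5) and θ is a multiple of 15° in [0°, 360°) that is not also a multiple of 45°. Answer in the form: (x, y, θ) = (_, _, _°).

Candidates: 19 free-cell centres × 16 headings = 304 poses. Raycast each; keep the one whose scan matches to 4 dp.
  (4.5, 3.5, 285°): beam 1 = 4.0415 ≠ 0.5176 ✗
  (3.5, 3.5, 165°): beam 1 = 1.7321 ≠ 0.5176 ✗
  (4.5, 2.5, 120°): beam 4 = 4.0415 ≠ 2.8868 ✗
  …
  (1.5, 3.5, 300°): r_1=0.5176, r_2=0.5774, r_3=1.9319, r_4=2.8868, r_5=0.5176, r_6=0.5774, r_7=2.5882 — all match ✓
No second candidate reproduces the full scan.

(x, y, θ) = (1.5, 3.5, 300°)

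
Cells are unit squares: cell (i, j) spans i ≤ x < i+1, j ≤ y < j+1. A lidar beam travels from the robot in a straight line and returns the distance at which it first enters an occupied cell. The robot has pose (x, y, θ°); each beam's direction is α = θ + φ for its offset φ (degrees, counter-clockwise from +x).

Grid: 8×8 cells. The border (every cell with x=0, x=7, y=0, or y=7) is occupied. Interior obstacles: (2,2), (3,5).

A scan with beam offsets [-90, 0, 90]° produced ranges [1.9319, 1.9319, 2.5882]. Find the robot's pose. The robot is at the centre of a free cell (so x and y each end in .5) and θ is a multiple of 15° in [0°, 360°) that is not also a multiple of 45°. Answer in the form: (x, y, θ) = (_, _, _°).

(x, y, θ) = (4.5, 3.5, 195°)

The pose lattice has 34·16 = 544 candidates. Test each by forward raycasting.
  (6.5, 3.5, 195°): beam 1 = 3.6235 ≠ 1.9319 ✗
  (3.5, 3.5, 120°): beam 1 = 4.0415 ≠ 1.9319 ✗
  (5.5, 6.5, 30°): beam 1 = 3.0000 ≠ 1.9319 ✗
  …
  (4.5, 3.5, 195°): r_1=1.9319, r_2=1.9319, r_3=2.5882 — all match ✓
No second candidate reproduces the full scan.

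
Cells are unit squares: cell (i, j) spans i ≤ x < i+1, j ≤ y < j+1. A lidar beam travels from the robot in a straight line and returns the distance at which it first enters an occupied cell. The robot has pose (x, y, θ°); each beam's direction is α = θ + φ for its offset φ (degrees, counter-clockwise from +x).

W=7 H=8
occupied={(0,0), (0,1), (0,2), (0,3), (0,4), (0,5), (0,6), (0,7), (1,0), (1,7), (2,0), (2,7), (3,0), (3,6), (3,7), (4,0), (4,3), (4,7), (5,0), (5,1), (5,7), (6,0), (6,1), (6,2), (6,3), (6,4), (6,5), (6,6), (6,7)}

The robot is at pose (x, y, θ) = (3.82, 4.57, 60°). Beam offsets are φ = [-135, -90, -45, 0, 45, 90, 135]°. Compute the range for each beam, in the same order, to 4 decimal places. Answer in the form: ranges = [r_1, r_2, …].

ranges = [0.6955, 1.1400, 2.2569, 2.8059, 1.4804, 3.2563, 2.9195]

beam 1: φ=-135°, α=285°
  d=(0.2588,-0.9659)  start (3,4)  tX=0.6955 tY=0.5901  stride 1/|dx|=3.8637 1/|dy|=1.0353
    cross y-line → (3,3), t=0.5901
    cross x-line → (4,3), t=0.6955 (wall)
  → r_1 = 0.6955
beam 2: φ=-90°, α=330°
  d=(0.8660,-0.5000)  start (3,4)  tX=0.2078 tY=1.1400  stride 1/|dx|=1.1547 1/|dy|=2.0000
    cross x-line → (4,4), t=0.2078
    cross y-line → (4,3), t=1.1400 (wall)
  → r_2 = 1.1400
beam 3: φ=-45°, α=15°
  d=(0.9659,0.2588)  start (3,4)  tX=0.1863 tY=1.6614  stride 1/|dx|=1.0353 1/|dy|=3.8637
    cross x-line → (4,4), t=0.1863
    cross x-line → (5,4), t=1.2216
    cross y-line → (5,5), t=1.6614
    cross x-line → (6,5), t=2.2569 (wall)
  → r_3 = 2.2569
beam 4: φ=0°, α=60°
  d=(0.5000,0.8660)  start (3,4)  tX=0.3600 tY=0.4965  stride 1/|dx|=2.0000 1/|dy|=1.1547
    cross x-line → (4,4), t=0.3600
    cross y-line → (4,5), t=0.4965
    cross y-line → (4,6), t=1.6512
    cross x-line → (5,6), t=2.3600
    cross y-line → (5,7), t=2.8059 (wall)
  → r_4 = 2.8059
beam 5: φ=45°, α=105°
  d=(-0.2588,0.9659)  start (3,4)  tX=3.1682 tY=0.4452  stride 1/|dx|=3.8637 1/|dy|=1.0353
    cross y-line → (3,5), t=0.4452
    cross y-line → (3,6), t=1.4804 (wall)
  → r_5 = 1.4804
beam 6: φ=90°, α=150°
  d=(-0.8660,0.5000)  start (3,4)  tX=0.9469 tY=0.8600  stride 1/|dx|=1.1547 1/|dy|=2.0000
    cross y-line → (3,5), t=0.8600
    cross x-line → (2,5), t=0.9469
    cross x-line → (1,5), t=2.1016
    cross y-line → (1,6), t=2.8600
    cross x-line → (0,6), t=3.2563 (wall)
  → r_6 = 3.2563
beam 7: φ=135°, α=195°
  d=(-0.9659,-0.2588)  start (3,4)  tX=0.8489 tY=2.2023  stride 1/|dx|=1.0353 1/|dy|=3.8637
    cross x-line → (2,4), t=0.8489
    cross x-line → (1,4), t=1.8842
    cross y-line → (1,3), t=2.2023
    cross x-line → (0,3), t=2.9195 (wall)
  → r_7 = 2.9195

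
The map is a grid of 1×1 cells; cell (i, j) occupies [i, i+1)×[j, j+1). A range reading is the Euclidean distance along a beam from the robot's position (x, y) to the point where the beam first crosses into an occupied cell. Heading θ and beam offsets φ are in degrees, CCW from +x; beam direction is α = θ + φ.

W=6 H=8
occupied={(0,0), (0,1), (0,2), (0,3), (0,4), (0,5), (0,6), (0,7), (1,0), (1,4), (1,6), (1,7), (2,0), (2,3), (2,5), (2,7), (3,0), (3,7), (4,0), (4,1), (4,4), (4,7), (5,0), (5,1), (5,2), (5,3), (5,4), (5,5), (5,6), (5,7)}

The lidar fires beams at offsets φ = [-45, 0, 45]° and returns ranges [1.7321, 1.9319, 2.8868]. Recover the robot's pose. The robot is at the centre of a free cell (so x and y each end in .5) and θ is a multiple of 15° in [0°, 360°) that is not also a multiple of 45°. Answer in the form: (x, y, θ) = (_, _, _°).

(x, y, θ) = (2.5, 2.5, 345°)

Enumerate (i+0.5, j+0.5, θ) over the 18 free cells and 16 admissible headings. For each, cast all 3 beams and compare to the given ranges.
  (1.5, 5.5, 30°): beam 1 = 0.5176 ≠ 1.7321 ✗
  (2.5, 4.5, 210°): beam 1 = 0.5176 ≠ 1.7321 ✗
  (2.5, 6.5, 105°): beam 1 = 0.5774 ≠ 1.7321 ✗
  …
  (2.5, 2.5, 345°): r_1=1.7321, r_2=1.9319, r_3=2.8868 — all match ✓
No second candidate reproduces the full scan.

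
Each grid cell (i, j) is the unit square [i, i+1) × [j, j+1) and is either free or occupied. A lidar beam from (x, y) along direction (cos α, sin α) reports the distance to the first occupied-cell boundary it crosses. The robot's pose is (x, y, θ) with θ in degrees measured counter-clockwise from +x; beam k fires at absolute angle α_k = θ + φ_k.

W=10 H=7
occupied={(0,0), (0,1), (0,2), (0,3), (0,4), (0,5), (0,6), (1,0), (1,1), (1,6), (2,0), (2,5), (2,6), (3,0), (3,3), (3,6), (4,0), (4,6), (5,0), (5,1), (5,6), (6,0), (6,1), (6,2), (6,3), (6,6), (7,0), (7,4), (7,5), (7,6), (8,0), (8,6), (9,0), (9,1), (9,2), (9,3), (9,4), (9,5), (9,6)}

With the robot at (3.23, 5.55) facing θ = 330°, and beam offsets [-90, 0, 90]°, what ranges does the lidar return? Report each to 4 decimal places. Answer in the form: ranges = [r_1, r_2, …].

beam 1: φ=-90°, α=240°
  d=(-0.5000,-0.8660)  start (3,5)  tX=0.4600 tY=0.6351  stride 1/|dx|=2.0000 1/|dy|=1.1547
    cross x-line → (2,5), t=0.4600 (wall)
  → r_1 = 0.4600
beam 2: φ=0°, α=330°
  d=(0.8660,-0.5000)  start (3,5)  tX=0.8891 tY=1.1000  stride 1/|dx|=1.1547 1/|dy|=2.0000
    cross x-line → (4,5), t=0.8891
    cross y-line → (4,4), t=1.1000
    cross x-line → (5,4), t=2.0438
    cross y-line → (5,3), t=3.1000
    cross x-line → (6,3), t=3.1985 (wall)
  → r_2 = 3.1985
beam 3: φ=90°, α=60°
  d=(0.5000,0.8660)  start (3,5)  tX=1.5400 tY=0.5196  stride 1/|dx|=2.0000 1/|dy|=1.1547
    cross y-line → (3,6), t=0.5196 (wall)
  → r_3 = 0.5196

ranges = [0.4600, 3.1985, 0.5196]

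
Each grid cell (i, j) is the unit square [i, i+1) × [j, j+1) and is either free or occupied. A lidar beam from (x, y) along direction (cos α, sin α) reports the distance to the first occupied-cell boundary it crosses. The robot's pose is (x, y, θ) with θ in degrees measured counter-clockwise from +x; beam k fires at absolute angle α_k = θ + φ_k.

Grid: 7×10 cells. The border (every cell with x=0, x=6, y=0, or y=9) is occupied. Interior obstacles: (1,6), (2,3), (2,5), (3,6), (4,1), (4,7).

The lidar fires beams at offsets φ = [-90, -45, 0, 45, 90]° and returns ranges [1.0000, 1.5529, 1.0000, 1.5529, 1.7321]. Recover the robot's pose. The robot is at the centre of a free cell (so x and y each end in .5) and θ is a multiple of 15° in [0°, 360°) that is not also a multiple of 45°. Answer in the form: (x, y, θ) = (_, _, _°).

(x, y, θ) = (2.5, 7.5, 330°)

The pose lattice has 34·16 = 544 candidates. Test each by forward raycasting.
  (5.5, 2.5, 165°): beam 1 = 1.9319 ≠ 1.0000 ✗
  (2.5, 8.5, 60°): beam 1 = 1.7321 ≠ 1.0000 ✗
  (5.5, 1.5, 15°): beam 1 = 0.5176 ≠ 1.0000 ✗
  (3.5, 2.5, 195°): beam 1 = 2.5882 ≠ 1.0000 ✗
  (5.5, 7.5, 240°): beam 1 = 0.5774 ≠ 1.0000 ✗
  …
  (2.5, 7.5, 330°): r_1=1.0000, r_2=1.5529, r_3=1.0000, r_4=1.5529, r_5=1.7321 — all match ✓
Only this pose fits every beam.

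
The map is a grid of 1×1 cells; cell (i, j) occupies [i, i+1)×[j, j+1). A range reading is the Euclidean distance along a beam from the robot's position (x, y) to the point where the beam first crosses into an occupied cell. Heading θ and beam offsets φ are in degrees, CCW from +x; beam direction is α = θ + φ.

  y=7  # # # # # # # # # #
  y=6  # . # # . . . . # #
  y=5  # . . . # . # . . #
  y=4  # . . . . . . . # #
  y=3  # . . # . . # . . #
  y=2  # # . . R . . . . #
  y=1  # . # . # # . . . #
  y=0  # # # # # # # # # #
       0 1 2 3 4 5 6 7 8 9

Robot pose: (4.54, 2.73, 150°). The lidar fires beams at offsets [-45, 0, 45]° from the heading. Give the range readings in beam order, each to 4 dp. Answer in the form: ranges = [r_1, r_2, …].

ranges = [3.3854, 0.6235, 2.6296]

beam 1: φ=-45°, α=105°
  dir = (cos 105°, sin 105°) = (-0.2588, 0.9659); from cell (4,2)
  next x-line at t=2.0864, next y-line at t=0.2795; Δt_x=3.8637, Δt_y=1.0353
    y: enter (4,3) at t=0.2795
    y: enter (4,4) at t=1.3148
    x: enter (3,4) at t=2.0864
    y: enter (3,5) at t=2.3501
    y: enter (3,6) at t=3.3854 ← occupied
  → r_1 = 3.3854
beam 2: φ=0°, α=150°
  dir = (cos 150°, sin 150°) = (-0.8660, 0.5000); from cell (4,2)
  next x-line at t=0.6235, next y-line at t=0.5400; Δt_x=1.1547, Δt_y=2.0000
    y: enter (4,3) at t=0.5400
    x: enter (3,3) at t=0.6235 ← occupied
  → r_2 = 0.6235
beam 3: φ=45°, α=195°
  dir = (cos 195°, sin 195°) = (-0.9659, -0.2588); from cell (4,2)
  next x-line at t=0.5590, next y-line at t=2.8205; Δt_x=1.0353, Δt_y=3.8637
    x: enter (3,2) at t=0.5590
    x: enter (2,2) at t=1.5943
    x: enter (1,2) at t=2.6296 ← occupied
  → r_3 = 2.6296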